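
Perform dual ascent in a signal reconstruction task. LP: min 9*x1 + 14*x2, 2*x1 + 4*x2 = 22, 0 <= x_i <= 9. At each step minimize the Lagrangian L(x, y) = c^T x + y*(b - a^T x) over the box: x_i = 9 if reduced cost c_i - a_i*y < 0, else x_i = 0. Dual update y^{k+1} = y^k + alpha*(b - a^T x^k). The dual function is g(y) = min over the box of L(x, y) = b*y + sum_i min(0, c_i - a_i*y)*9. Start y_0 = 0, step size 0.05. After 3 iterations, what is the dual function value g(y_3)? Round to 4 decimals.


Dual ascent for LP: min 9*x1 + 14*x2, 2*x1 + 4*x2 = 22, 0 <= x_i <= 9
Step 1: y^k = 0.0, reduced costs: (9.0, 14.0)
  x^k = (0.0, 0.0), subgradient = b - a^T x = 22.0
  y^{k+1} = 0.0 + 0.05*22.0 = 1.1
Step 2: y^k = 1.1, reduced costs: (6.8, 9.6)
  x^k = (0.0, 0.0), subgradient = b - a^T x = 22.0
  y^{k+1} = 1.1 + 0.05*22.0 = 2.2
Step 3: y^k = 2.2, reduced costs: (4.6, 5.2)
  x^k = (0.0, 0.0), subgradient = b - a^T x = 22.0
  y^{k+1} = 2.2 + 0.05*22.0 = 3.3
Dual objective at y_3 = 3.3: reduced costs (2.4, 0.8), box minimizer x = (0.0, 0.0)
g(y_3) = b*y + (c1 - a1*y)*x1 + (c2 - a2*y)*x2 = 22*3.3 + 2.4*0.0 + 0.8*0.0 = 72.6 + 0.0 + 0.0 = 72.6


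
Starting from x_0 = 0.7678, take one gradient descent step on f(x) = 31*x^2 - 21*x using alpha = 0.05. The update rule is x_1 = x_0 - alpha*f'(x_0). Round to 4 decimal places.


We compute the gradient at x_0 and apply the update.
f'(x) = 62*x - 21
f'(0.7678) = 62*0.7678 - 21 = 26.6036
x_1 = 0.7678 - 0.05*26.6036 = -0.5624


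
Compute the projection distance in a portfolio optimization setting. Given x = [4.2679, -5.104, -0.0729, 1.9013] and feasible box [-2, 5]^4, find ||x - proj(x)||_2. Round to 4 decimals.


Project each component onto [-2, 5].
clip(4.2679) = 4.2679, clip(-5.104) = -2.0, clip(-0.0729) = -0.0729, clip(1.9013) = 1.9013
Projection = [4.2679, -2.0, -0.0729, 1.9013]
Squared diffs: [0.0, 9.6348, 0.0, 0.0]
Distance = sqrt(9.6348) = 3.104


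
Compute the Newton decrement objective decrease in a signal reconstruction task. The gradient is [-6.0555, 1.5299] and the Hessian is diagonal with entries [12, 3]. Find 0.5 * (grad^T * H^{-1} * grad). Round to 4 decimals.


Step 1: H is diagonal, so H^(-1) * g = [-0.5046, 0.51].
Step 2: g^T H^(-1) g = sum_i g_i^2 / H_ii
  = (-6.0555)^2/12 + (1.5299)^2/3
  = 3.0558 + 0.7802 = 3.836
Step 3: Objective decrease = 0.5 * g^T H^(-1) g = 1.918


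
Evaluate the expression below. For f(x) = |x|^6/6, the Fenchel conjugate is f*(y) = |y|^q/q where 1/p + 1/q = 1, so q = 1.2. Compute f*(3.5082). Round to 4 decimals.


The conjugate exponent q satisfies 1/p + 1/q = 1.
p = 6, so q = 6/(6 - 1) = 1.2
|y|^q = 3.5082^1.2 = 4.5092
f*(3.5082) = 4.5092 / 1.2 = 3.7577


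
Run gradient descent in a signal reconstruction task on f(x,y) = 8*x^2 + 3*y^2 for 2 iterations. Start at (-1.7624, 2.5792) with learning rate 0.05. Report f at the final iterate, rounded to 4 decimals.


Gradient descent on f(x,y) = 8*x^2 + 3*y^2.
Starting point: (-1.7624, 2.5792), alpha = 0.05
Step 1: grad_x = 2*8*-1.7624 = -28.1984, grad_y = 2*3*2.5792 = 15.4752
  x_1 = -1.7624 - 0.05*-28.1984 = -0.3525
  y_1 = 2.5792 - 0.05*15.4752 = 1.8054
Step 2: grad_x = 2*8*-0.3525 = -5.6397, grad_y = 2*3*1.8054 = 10.8326
  x_2 = -0.3525 - 0.05*-5.6397 = -0.0705
  y_2 = 1.8054 - 0.05*10.8326 = 1.2638
f(-0.0705, 1.2638) = 8*(-0.0705)^2 + 3*1.2638^2 = 4.8314


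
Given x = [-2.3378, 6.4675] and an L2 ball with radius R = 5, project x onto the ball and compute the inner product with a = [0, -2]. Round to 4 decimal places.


Step 1: Compute ||x|| (intermediates to 6 decimals).
||x|| = sqrt((-2.3378)^2 + 6.4675^2) = 6.877054
Step 2: Project.
Since ||x|| > R, scale = R/||x|| = 5/6.877054 = 0.727056, proj(x) = scale * x
proj(x) = [-1.699712, 4.702235]
Step 3: Dot product.
a^T * proj(x) = 0*(-1.699712) - 2*4.702235 = -9.4045


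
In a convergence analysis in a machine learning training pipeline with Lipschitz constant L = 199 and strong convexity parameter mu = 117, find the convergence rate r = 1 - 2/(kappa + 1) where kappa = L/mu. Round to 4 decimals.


Step 1: Compute the condition number.
kappa = L/mu = 199/117 = 1.7009
Step 2: Compute the convergence rate.
r = 1 - 2/(kappa + 1) = 1 - 2*mu/(L + mu) = (L - mu)/(L + mu) = 82/316 = 0.2595


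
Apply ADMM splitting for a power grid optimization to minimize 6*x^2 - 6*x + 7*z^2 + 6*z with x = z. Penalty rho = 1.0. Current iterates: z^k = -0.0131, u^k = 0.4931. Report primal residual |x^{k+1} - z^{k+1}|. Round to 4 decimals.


ADMM iteration with rho = 1.0, z^k = -0.0131, u^k = 0.4931
Step 1: x-update.
Minimize 6*x^2 - 6*x + (1.0/2)*(x + 0.0131 + 0.4931)^2
FOC: (2*6 + 1.0)*x = 6 + 1.0*(-0.0131 - 0.4931)
x^{k+1} = 0.4226
Step 2: z-update.
Minimize 7*z^2 + 6*z + (1.0/2)*(0.4226 - z + 0.4931)^2
FOC: (2*7 + 1.0)*z = -6 + 1.0*(0.4226 + 0.4931)
z^{k+1} = -0.339
Step 3: u-update.
u^{k+1} = 0.4931 + 0.4226 + 0.339 = 1.2547
Step 4: Primal residual = |0.4226 + 0.339| = 0.7616


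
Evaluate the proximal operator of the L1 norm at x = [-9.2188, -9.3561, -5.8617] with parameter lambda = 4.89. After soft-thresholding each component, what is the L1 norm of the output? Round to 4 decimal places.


Soft-thresholding with lambda = 4.89:
prox(-9.2188) = sign(-9.2188)*max(|-9.2188| - 4.89, 0) = -4.3288
prox(-9.3561) = sign(-9.3561)*max(|-9.3561| - 4.89, 0) = -4.4661
prox(-5.8617) = sign(-5.8617)*max(|-5.8617| - 4.89, 0) = -0.9717
prox(x) = [-4.3288, -4.4661, -0.9717]
||prox(x)||_1 = 4.3288 + 4.4661 + 0.9717 = 9.7666


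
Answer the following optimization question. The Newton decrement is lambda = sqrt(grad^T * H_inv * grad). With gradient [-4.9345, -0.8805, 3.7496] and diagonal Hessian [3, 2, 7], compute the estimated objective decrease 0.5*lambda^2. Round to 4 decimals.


Step 1: H is diagonal, so H^(-1) * g = [-1.6448, -0.4403, 0.5357].
Step 2: g^T H^(-1) g = sum_i g_i^2 / H_ii
  = (-4.9345)^2/3 + (-0.8805)^2/2 + (3.7496)^2/7
  = 8.1164 + 0.3876 + 2.0085 = 10.5126
Step 3: Objective decrease = 0.5 * g^T H^(-1) g = 5.2563


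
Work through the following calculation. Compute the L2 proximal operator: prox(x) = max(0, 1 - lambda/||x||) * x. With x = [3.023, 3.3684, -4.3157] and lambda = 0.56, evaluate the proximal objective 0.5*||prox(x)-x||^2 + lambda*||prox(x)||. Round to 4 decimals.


Step 1: Compute ||x||.
||x|| = 6.2538
Step 2: Compute scaling factor.
scale = max(0, 1 - 0.56/6.2538) = 0.9105
Step 3: prox(x) = [2.7523, 3.0668, -3.9292]
||prox(x)|| = 5.6938
Step 4: Proximal objective.
0.5*||prox-x||^2 = 0.1568
lambda*||prox|| = 3.1885
Total = 3.3453


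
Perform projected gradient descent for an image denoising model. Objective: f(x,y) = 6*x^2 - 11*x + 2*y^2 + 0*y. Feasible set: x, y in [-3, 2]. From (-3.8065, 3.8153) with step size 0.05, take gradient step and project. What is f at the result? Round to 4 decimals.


Step 1: Compute gradient at (-3.8065, 3.8153).
grad_x = 2*6*-3.8065 - 11 = -56.678
grad_y = 2*2*3.8153 + 0 = 15.2612
Step 2: Gradient step.
x_raw = -3.8065 - 0.05*-56.678 = -0.9726
y_raw = 3.8153 - 0.05*15.2612 = 3.0522
Step 3: Project onto [-3, 2].
x_proj = clip(-0.9726) = -0.9726
y_proj = clip(3.0522) = 2.0
Step 4: Evaluate f.
f(-0.9726, 2.0) = 24.3743


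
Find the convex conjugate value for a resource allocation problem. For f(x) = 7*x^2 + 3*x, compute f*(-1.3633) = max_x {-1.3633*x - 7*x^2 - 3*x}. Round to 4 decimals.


f*(y) = sup_x {y*x - a*x^2 - b*x} = sup_x {(y-b)*x - a*x^2}
FOC: (y - b) - 2a*x = 0 => x* = (y - b)/(2a)
x* = (-1.3633 - 3)/(2*7) = -0.3117
f*(-1.3633) = (y-b)^2/(4a) = (-1.3633 - 3)^2/(4*7)
= 19.0384/28 = 0.6799


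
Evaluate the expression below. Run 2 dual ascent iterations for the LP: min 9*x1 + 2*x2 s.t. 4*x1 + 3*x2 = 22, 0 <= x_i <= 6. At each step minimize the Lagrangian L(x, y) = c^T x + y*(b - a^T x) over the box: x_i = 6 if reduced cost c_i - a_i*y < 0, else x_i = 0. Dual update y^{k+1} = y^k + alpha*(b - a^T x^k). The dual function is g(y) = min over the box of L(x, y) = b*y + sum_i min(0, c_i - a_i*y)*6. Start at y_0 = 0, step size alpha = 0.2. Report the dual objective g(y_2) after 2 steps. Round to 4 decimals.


Dual ascent for LP: min 9*x1 + 2*x2, 4*x1 + 3*x2 = 22, 0 <= x_i <= 6
Step 1: y^k = 0.0, reduced costs: (9.0, 2.0)
  x^k = (0.0, 0.0), subgradient = b - a^T x = 22.0
  y^{k+1} = 0.0 + 0.2*22.0 = 4.4
Step 2: y^k = 4.4, reduced costs: (-8.6, -11.2)
  x^k = (6.0, 6.0), subgradient = b - a^T x = -20.0
  y^{k+1} = 4.4 + 0.2*-20.0 = 0.4
Dual objective at y_2 = 0.4: reduced costs (7.4, 0.8), box minimizer x = (0.0, 0.0)
g(y_2) = b*y + (c1 - a1*y)*x1 + (c2 - a2*y)*x2 = 22*0.4 + 7.4*0.0 + 0.8*0.0 = 8.8 + 0.0 + 0.0 = 8.8


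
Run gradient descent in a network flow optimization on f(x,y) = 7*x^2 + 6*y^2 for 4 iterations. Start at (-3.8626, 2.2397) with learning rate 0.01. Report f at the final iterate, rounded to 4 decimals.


Gradient descent on f(x,y) = 7*x^2 + 6*y^2.
Starting point: (-3.8626, 2.2397), alpha = 0.01
Step 1: grad_x = 2*7*-3.8626 = -54.0764, grad_y = 2*6*2.2397 = 26.8764
  x_1 = -3.8626 - 0.01*-54.0764 = -3.3218
  y_1 = 2.2397 - 0.01*26.8764 = 1.9709
Step 2: grad_x = 2*7*-3.3218 = -46.5057, grad_y = 2*6*1.9709 = 23.6512
  x_2 = -3.3218 - 0.01*-46.5057 = -2.8568
  y_2 = 1.9709 - 0.01*23.6512 = 1.7344
Step 3: grad_x = 2*7*-2.8568 = -39.9949, grad_y = 2*6*1.7344 = 20.8131
  x_3 = -2.8568 - 0.01*-39.9949 = -2.4568
  y_3 = 1.7344 - 0.01*20.8131 = 1.5263
Step 4: grad_x = 2*7*-2.4568 = -34.3956, grad_y = 2*6*1.5263 = 18.3155
  x_4 = -2.4568 - 0.01*-34.3956 = -2.1129
  y_4 = 1.5263 - 0.01*18.3155 = 1.3431
f(-2.1129, 1.3431) = 7*(-2.1129)^2 + 6*1.3431^2 = 42.0738


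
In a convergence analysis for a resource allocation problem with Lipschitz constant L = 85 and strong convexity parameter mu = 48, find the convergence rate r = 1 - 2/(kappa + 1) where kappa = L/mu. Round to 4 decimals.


Step 1: Compute the condition number.
kappa = L/mu = 85/48 = 1.7708
Step 2: Compute the convergence rate.
r = 1 - 2/(kappa + 1) = 1 - 2*mu/(L + mu) = (L - mu)/(L + mu) = 37/133 = 0.2782


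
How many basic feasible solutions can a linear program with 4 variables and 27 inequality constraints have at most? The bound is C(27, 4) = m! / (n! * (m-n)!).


Each vertex corresponds to some choice of n active constraints out of m, so the number of vertices is at most C(m, n) = m! / (n!(m-n)!).
m = 27, n = 4
Numerator: 27 * 26 * 25 * 24
Denominator: 4! = 24
C(27, 4) = 17550


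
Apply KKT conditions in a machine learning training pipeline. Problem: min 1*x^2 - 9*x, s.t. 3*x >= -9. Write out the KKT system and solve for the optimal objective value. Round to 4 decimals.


Step 1: Try lambda = 0 (constraint inactive).
Stationarity: 2*1*x - 9 = 0
x* = 9/(2*1) = 4.5
Check constraint: 3*4.5 = 13.5 >= -9 -- satisfied.
Step 2: Compute optimal value.
f(x*) = 1*4.5^2 - 9*4.5 = -20.25


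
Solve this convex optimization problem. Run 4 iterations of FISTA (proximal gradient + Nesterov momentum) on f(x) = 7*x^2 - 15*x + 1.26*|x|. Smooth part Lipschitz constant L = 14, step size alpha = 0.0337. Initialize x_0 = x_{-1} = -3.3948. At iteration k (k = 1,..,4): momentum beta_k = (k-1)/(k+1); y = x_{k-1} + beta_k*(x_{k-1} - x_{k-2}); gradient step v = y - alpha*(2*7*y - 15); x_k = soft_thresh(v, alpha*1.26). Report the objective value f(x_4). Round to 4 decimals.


FISTA on f(x) = 7*x^2 - 15*x + 1.26*|x|
L = 14, alpha = 0.0337
Iteration 1: beta = 0.0, y = -3.3948 + 0.0*(-3.3948 + 3.3948) = -3.3948
  grad(y) = -62.5272, v = y - alpha*grad = -1.2876
  prox(v) = soft_thresh(-1.2876, 0.0425) = -1.2452
Iteration 2: beta = 0.3333, y = -1.2452 + 0.3333*(-1.2452 + 3.3948) = -0.5286
  grad(y) = -22.4008, v = y - alpha*grad = 0.2263
  prox(v) = soft_thresh(0.2263, 0.0425) = 0.1838
Iteration 3: beta = 0.5, y = 0.1838 + 0.5*(0.1838 + 1.2452) = 0.8983
  grad(y) = -2.4237, v = y - alpha*grad = 0.98
  prox(v) = soft_thresh(0.98, 0.0425) = 0.9375
Iteration 4: beta = 0.6, y = 0.9375 + 0.6*(0.9375 - 0.1838) = 1.3898
  grad(y) = 4.4565, v = y - alpha*grad = 1.2396
  prox(v) = soft_thresh(1.2396, 0.0425) = 1.1971
f(x_4) = 7*1.1971^2 - 15*1.1971 + 1.26*|1.1971| = -6.4168


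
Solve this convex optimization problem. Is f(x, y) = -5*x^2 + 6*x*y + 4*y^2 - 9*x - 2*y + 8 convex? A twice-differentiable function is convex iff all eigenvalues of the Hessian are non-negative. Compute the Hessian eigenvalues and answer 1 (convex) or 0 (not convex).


The Hessian of f(x,y) = -5*x^2 + 6*x*y + 4*y^2 - 9*x - 2*y + 8 is:
H = [[-10, 6], [6, 8]]
Trace = -10 + 8 = -2
Determinant = -10*8 - (6)^2 = -116
Discriminant = (-2)^2 - 4*-116 = 468.0
Eigenvalues: lambda_1 = -11.8167, lambda_2 = 9.8167
The function is not convex.

0


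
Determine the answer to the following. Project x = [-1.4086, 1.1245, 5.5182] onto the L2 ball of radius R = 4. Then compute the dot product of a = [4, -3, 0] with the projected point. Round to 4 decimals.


Step 1: Compute ||x|| (intermediates to 6 decimals).
||x|| = sqrt((-1.4086)^2 + 1.1245^2 + 5.5182^2) = 5.8051
Step 2: Project.
Since ||x|| > R, scale = R/||x|| = 4/5.8051 = 0.689049, proj(x) = scale * x
proj(x) = [-0.970594, 0.774836, 3.80231]
Step 3: Dot product.
a^T * proj(x) = 4*(-0.970594) - 3*0.774836 + 0*3.80231 = -6.2069


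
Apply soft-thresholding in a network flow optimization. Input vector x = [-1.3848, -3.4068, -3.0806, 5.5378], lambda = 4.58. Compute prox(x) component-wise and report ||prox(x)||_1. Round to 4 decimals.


Soft-thresholding with lambda = 4.58:
prox(-1.3848) = sign(-1.3848)*max(|-1.3848| - 4.58, 0) = 0.0
prox(-3.4068) = sign(-3.4068)*max(|-3.4068| - 4.58, 0) = 0.0
prox(-3.0806) = sign(-3.0806)*max(|-3.0806| - 4.58, 0) = 0.0
prox(5.5378) = sign(5.5378)*max(|5.5378| - 4.58, 0) = 0.9578
prox(x) = [0.0, 0.0, 0.0, 0.9578]
||prox(x)||_1 = 0.0 + 0.0 + 0.0 + 0.9578 = 0.9578


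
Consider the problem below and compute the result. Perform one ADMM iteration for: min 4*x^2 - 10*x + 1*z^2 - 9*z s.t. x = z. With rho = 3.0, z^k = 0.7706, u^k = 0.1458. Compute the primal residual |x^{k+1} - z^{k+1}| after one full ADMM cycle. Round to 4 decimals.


ADMM iteration with rho = 3.0, z^k = 0.7706, u^k = 0.1458
Step 1: x-update.
Minimize 4*x^2 - 10*x + (3.0/2)*(x - 0.7706 + 0.1458)^2
FOC: (2*4 + 3.0)*x = 10 + 3.0*(0.7706 - 0.1458)
x^{k+1} = 1.0795
Step 2: z-update.
Minimize 1*z^2 - 9*z + (3.0/2)*(1.0795 - z + 0.1458)^2
FOC: (2*1 + 3.0)*z = 9 + 3.0*(1.0795 + 0.1458)
z^{k+1} = 2.5352
Step 3: u-update.
u^{k+1} = 0.1458 + 1.0795 - 2.5352 = -1.3099
Step 4: Primal residual = |1.0795 - 2.5352| = 1.4557


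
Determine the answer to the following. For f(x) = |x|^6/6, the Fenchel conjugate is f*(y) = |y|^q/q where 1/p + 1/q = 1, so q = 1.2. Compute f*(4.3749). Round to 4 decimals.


The conjugate exponent q satisfies 1/p + 1/q = 1.
p = 6, so q = 6/(6 - 1) = 1.2
|y|^q = 4.3749^1.2 = 5.8771
f*(4.3749) = 5.8771 / 1.2 = 4.8976


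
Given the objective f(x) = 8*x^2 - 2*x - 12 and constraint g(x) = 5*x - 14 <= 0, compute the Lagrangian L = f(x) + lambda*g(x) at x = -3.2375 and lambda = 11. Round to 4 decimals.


Step 1: Evaluate f(x).
f(-3.2375) = 8*(-3.2375)^2 - 2*(-3.2375) - 12 = 78.3263
Step 2: Evaluate g(x).
g(-3.2375) = 5*-3.2375 - 14 = -30.1875
Step 3: Compute Lagrangian.
L = 78.3263 + 11*-30.1875 = -253.7363


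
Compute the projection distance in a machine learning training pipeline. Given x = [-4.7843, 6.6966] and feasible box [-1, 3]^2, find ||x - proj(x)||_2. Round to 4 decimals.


Project each component onto [-1, 3].
clip(-4.7843) = -1.0, clip(6.6966) = 3.0
Projection = [-1.0, 3.0]
Squared diffs: [14.3209, 13.6649]
Distance = sqrt(27.9858) = 5.2902


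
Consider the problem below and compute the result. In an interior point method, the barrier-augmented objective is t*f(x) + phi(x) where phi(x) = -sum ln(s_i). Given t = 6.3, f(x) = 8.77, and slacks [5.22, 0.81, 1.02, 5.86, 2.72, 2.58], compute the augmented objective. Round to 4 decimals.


Step 1: Compute log-barrier.
ln values: [1.6525, -0.2107, 0.0198, 1.7681, 1.0006, 0.9478]
phi = -(1.6525 - 0.2107 + 0.0198 + 1.7681 + 1.0006 + 0.9478) = -5.1781
Step 2: Compute augmented objective.
t*f(x) = 6.3*8.77 = 55.251
Total = 55.251 - 5.1781 = 50.0729


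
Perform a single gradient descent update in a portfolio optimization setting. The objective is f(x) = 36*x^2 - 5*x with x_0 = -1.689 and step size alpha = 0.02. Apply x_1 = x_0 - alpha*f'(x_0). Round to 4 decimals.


We compute the gradient at x_0 and apply the update.
f'(x) = 72*x - 5
f'(-1.689) = 72*-1.689 - 5 = -126.608
x_1 = -1.689 - 0.02*-126.608 = 0.8432


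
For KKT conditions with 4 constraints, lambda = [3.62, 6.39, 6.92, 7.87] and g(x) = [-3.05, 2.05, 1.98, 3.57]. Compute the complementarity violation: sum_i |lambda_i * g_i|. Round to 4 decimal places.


KKT complementary slackness check:
lambda_1 * g_1 = 3.62 * -3.05 = -11.041
lambda_2 * g_2 = 6.39 * 2.05 = 13.0995
lambda_3 * g_3 = 6.92 * 1.98 = 13.7016
lambda_4 * g_4 = 7.87 * 3.57 = 28.0959
Total violation = 11.041 + 13.0995 + 13.7016 + 28.0959 = 65.938


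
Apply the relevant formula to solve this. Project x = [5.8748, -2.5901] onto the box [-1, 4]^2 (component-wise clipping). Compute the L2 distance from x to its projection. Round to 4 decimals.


Project each component onto [-1, 4].
clip(5.8748) = 4.0, clip(-2.5901) = -1.0
Projection = [4.0, -1.0]
Squared diffs: [3.5149, 2.5284]
Distance = sqrt(6.0433) = 2.4583


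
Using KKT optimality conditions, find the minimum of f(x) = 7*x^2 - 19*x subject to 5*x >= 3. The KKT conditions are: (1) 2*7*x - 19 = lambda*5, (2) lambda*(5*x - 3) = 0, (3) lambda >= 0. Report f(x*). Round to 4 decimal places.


Step 1: Try lambda = 0 (constraint inactive).
Stationarity: 2*7*x - 19 = 0
x* = 19/(2*7) = 19/14 = 1.3571 (rounded; the exact value 19/14 is used below)
Check constraint: 5*1.3571 = 6.7855 >= 3 -- satisfied.
Step 2: Compute optimal value.
f(x*) = 7*(19/14)^2 - 19*(19/14) = -12.8929


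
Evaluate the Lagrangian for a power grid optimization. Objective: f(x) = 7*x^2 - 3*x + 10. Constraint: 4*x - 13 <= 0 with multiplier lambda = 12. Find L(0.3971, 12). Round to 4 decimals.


Step 1: Evaluate f(x).
f(0.3971) = 7*0.3971^2 - 3*0.3971 + 10 = 9.9125
Step 2: Evaluate g(x).
g(0.3971) = 4*0.3971 - 13 = -11.4116
Step 3: Compute Lagrangian.
L = 9.9125 + 12*-11.4116 = -127.0267


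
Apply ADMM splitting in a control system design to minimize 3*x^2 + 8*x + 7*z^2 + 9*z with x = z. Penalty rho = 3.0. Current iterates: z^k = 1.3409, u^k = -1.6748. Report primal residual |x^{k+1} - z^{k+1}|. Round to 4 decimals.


ADMM iteration with rho = 3.0, z^k = 1.3409, u^k = -1.6748
Step 1: x-update.
Minimize 3*x^2 + 8*x + (3.0/2)*(x - 1.3409 - 1.6748)^2
FOC: (2*3 + 3.0)*x = -8 + 3.0*(1.3409 + 1.6748)
x^{k+1} = 0.1163
Step 2: z-update.
Minimize 7*z^2 + 9*z + (3.0/2)*(0.1163 - z - 1.6748)^2
FOC: (2*7 + 3.0)*z = -9 + 3.0*(0.1163 - 1.6748)
z^{k+1} = -0.8044
Step 3: u-update.
u^{k+1} = -1.6748 + 0.1163 + 0.8044 = -0.754
Step 4: Primal residual = |0.1163 + 0.8044| = 0.9208


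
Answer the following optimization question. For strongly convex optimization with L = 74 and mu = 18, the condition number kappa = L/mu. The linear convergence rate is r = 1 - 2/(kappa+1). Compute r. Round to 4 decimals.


Step 1: Compute the condition number.
kappa = L/mu = 74/18 = 4.1111
Step 2: Compute the convergence rate.
r = 1 - 2/(kappa + 1) = 1 - 2*mu/(L + mu) = (L - mu)/(L + mu) = 56/92 = 0.6087


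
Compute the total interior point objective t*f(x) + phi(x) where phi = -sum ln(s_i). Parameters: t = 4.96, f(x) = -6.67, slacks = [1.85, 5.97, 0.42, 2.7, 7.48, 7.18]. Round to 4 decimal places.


Step 1: Compute log-barrier.
ln values: [0.6152, 1.7867, -0.8675, 0.9933, 2.0122, 1.9713]
phi = -(0.6152 + 1.7867 - 0.8675 + 0.9933 + 2.0122 + 1.9713) = -6.5112
Step 2: Compute augmented objective.
t*f(x) = 4.96*-6.67 = -33.0832
Total = -33.0832 - 6.5112 = -39.5944


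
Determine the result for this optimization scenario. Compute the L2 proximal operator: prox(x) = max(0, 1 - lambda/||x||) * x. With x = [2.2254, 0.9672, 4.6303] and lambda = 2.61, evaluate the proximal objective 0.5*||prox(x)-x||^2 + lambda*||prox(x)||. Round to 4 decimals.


Step 1: Compute ||x||.
||x|| = 5.2276
Step 2: Compute scaling factor.
scale = max(0, 1 - 2.61/5.2276) = 0.5007
Step 3: prox(x) = [1.1143, 0.4843, 2.3185]
||prox(x)|| = 2.6176
Step 4: Proximal objective.
0.5*||prox-x||^2 = 3.4061
lambda*||prox|| = 6.8319
Total = 10.2379


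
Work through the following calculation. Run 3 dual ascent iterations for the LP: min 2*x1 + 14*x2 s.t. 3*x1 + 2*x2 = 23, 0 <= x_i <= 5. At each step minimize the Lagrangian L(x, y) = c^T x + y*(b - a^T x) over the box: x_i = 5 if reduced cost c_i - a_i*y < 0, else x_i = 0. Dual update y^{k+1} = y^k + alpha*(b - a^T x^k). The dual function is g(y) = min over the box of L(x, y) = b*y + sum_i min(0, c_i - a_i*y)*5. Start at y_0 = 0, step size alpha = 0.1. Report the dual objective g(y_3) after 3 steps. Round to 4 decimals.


Dual ascent for LP: min 2*x1 + 14*x2, 3*x1 + 2*x2 = 23, 0 <= x_i <= 5
Step 1: y^k = 0.0, reduced costs: (2.0, 14.0)
  x^k = (0.0, 0.0), subgradient = b - a^T x = 23.0
  y^{k+1} = 0.0 + 0.1*23.0 = 2.3
Step 2: y^k = 2.3, reduced costs: (-4.9, 9.4)
  x^k = (5.0, 0.0), subgradient = b - a^T x = 8.0
  y^{k+1} = 2.3 + 0.1*8.0 = 3.1
Step 3: y^k = 3.1, reduced costs: (-7.3, 7.8)
  x^k = (5.0, 0.0), subgradient = b - a^T x = 8.0
  y^{k+1} = 3.1 + 0.1*8.0 = 3.9
Dual objective at y_3 = 3.9: reduced costs (-9.7, 6.2), box minimizer x = (5.0, 0.0)
g(y_3) = b*y + (c1 - a1*y)*x1 + (c2 - a2*y)*x2 = 23*3.9 + (-9.7)*5.0 + 6.2*0.0 = 89.7 - 48.5 + 0.0 = 41.2


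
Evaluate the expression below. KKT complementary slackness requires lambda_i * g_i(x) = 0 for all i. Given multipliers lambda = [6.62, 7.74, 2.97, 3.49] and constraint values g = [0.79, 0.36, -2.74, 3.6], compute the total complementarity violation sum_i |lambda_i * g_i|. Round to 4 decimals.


KKT complementary slackness check:
lambda_1 * g_1 = 6.62 * 0.79 = 5.2298
lambda_2 * g_2 = 7.74 * 0.36 = 2.7864
lambda_3 * g_3 = 2.97 * -2.74 = -8.1378
lambda_4 * g_4 = 3.49 * 3.6 = 12.564
Total violation = 5.2298 + 2.7864 + 8.1378 + 12.564 = 28.718


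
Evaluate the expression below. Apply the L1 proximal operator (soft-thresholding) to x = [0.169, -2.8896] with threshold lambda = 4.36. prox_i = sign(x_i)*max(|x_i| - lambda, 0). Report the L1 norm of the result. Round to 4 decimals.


Soft-thresholding with lambda = 4.36:
prox(0.169) = sign(0.169)*max(|0.169| - 4.36, 0) = 0.0
prox(-2.8896) = sign(-2.8896)*max(|-2.8896| - 4.36, 0) = 0.0
prox(x) = [0.0, 0.0]
||prox(x)||_1 = 0.0 + 0.0 = 0.0


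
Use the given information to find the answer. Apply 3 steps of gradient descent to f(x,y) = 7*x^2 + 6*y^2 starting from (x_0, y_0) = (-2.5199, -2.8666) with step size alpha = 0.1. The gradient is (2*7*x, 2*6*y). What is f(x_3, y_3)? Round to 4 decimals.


Gradient descent on f(x,y) = 7*x^2 + 6*y^2.
Starting point: (-2.5199, -2.8666), alpha = 0.1
Step 1: grad_x = 2*7*-2.5199 = -35.2786, grad_y = 2*6*-2.8666 = -34.3992
  x_1 = -2.5199 - 0.1*-35.2786 = 1.008
  y_1 = -2.8666 - 0.1*-34.3992 = 0.5733
Step 2: grad_x = 2*7*1.008 = 14.1114, grad_y = 2*6*0.5733 = 6.8798
  x_2 = 1.008 - 0.1*14.1114 = -0.4032
  y_2 = 0.5733 - 0.1*6.8798 = -0.1147
Step 3: grad_x = 2*7*-0.4032 = -5.6446, grad_y = 2*6*-0.1147 = -1.376
  x_3 = -0.4032 - 0.1*-5.6446 = 0.1613
  y_3 = -0.1147 - 0.1*-1.376 = 0.0229
f(0.1613, 0.0229) = 7*0.1613^2 + 6*0.0229^2 = 0.1852


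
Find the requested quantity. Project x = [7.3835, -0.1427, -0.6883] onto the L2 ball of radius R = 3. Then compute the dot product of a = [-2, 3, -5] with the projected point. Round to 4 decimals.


Step 1: Compute ||x|| (intermediates to 6 decimals).
||x|| = sqrt(7.3835^2 + (-0.1427)^2 + (-0.6883)^2) = 7.416886
Step 2: Project.
Since ||x|| > R, scale = R/||x|| = 3/7.416886 = 0.404482, proj(x) = scale * x
proj(x) = [2.986493, -0.05772, -0.278405]
Step 3: Dot product.
a^T * proj(x) = -2*2.986493 + 3*(-0.05772) - 5*(-0.278405) = -4.7541


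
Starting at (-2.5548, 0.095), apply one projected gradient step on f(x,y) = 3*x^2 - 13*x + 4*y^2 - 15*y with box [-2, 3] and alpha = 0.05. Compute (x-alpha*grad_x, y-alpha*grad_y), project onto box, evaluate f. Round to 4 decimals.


Step 1: Compute gradient at (-2.5548, 0.095).
grad_x = 2*3*-2.5548 - 13 = -28.3288
grad_y = 2*4*0.095 - 15 = -14.24
Step 2: Gradient step.
x_raw = -2.5548 - 0.05*-28.3288 = -1.1384
y_raw = 0.095 - 0.05*-14.24 = 0.807
Step 3: Project onto [-2, 3].
x_proj = clip(-1.1384) = -1.1384
y_proj = clip(0.807) = 0.807
Step 4: Evaluate f.
f(-1.1384, 0.807) = 9.1863


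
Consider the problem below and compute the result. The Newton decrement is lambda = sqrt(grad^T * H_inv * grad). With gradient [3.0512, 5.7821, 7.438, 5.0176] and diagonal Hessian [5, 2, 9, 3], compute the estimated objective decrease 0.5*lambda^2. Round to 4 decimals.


Step 1: H is diagonal, so H^(-1) * g = [0.6102, 2.8911, 0.8264, 1.6725].
Step 2: g^T H^(-1) g = sum_i g_i^2 / H_ii
  = (3.0512)^2/5 + (5.7821)^2/2 + (7.438)^2/9 + (5.0176)^2/3
  = 1.862 + 16.7163 + 6.1471 + 8.3921 = 33.1175
Step 3: Objective decrease = 0.5 * g^T H^(-1) g = 16.5588


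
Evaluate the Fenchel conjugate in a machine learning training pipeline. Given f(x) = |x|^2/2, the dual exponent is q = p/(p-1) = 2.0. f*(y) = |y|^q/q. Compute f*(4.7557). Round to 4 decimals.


The conjugate exponent q satisfies 1/p + 1/q = 1.
p = 2, so q = 2/(2 - 1) = 2.0
|y|^q = 4.7557^2.0 = 22.6167
f*(4.7557) = 22.6167 / 2.0 = 11.3083


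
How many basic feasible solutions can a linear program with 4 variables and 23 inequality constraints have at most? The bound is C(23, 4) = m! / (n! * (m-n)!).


Each vertex corresponds to some choice of n active constraints out of m, so the number of vertices is at most C(m, n) = m! / (n!(m-n)!).
m = 23, n = 4
Numerator: 23 * 22 * 21 * 20
Denominator: 4! = 24
C(23, 4) = 8855


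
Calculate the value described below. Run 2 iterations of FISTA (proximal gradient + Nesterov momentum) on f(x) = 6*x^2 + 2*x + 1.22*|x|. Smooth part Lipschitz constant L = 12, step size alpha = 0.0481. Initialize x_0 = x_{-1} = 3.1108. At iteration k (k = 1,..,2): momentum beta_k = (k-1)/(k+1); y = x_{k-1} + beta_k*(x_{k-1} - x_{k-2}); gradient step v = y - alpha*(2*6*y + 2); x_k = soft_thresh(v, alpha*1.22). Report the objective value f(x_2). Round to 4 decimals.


FISTA on f(x) = 6*x^2 + 2*x + 1.22*|x|
L = 12, alpha = 0.0481
Iteration 1: beta = 0.0, y = 3.1108 + 0.0*(3.1108 - 3.1108) = 3.1108
  grad(y) = 39.3296, v = y - alpha*grad = 1.219
  prox(v) = soft_thresh(1.219, 0.0587) = 1.1604
Iteration 2: beta = 0.3333, y = 1.1604 + 0.3333*(1.1604 - 3.1108) = 0.5102
  grad(y) = 8.1226, v = y - alpha*grad = 0.1195
  prox(v) = soft_thresh(0.1195, 0.0587) = 0.0608
f(x_2) = 6*0.0608^2 + 2*0.0608 + 1.22*|0.0608| = 0.2181


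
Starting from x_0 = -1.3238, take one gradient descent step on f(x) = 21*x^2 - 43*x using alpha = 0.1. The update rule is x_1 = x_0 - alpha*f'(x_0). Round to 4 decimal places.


We compute the gradient at x_0 and apply the update.
f'(x) = 42*x - 43
f'(-1.3238) = 42*-1.3238 - 43 = -98.5996
x_1 = -1.3238 - 0.1*-98.5996 = 8.5362


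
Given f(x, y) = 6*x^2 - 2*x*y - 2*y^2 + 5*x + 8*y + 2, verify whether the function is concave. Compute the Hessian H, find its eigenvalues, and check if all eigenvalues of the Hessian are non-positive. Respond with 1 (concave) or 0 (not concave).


The Hessian of f(x,y) = 6*x^2 - 2*x*y - 2*y^2 + 5*x + 8*y + 2 is:
H = [[12, -2], [-2, -4]]
Trace = 12 - 4 = 8
Determinant = 12*-4 - (-2)^2 = -52
Discriminant = (8)^2 - 4*-52 = 272.0
Eigenvalues: lambda_1 = -4.2462, lambda_2 = 12.2462
The function is not concave.

0


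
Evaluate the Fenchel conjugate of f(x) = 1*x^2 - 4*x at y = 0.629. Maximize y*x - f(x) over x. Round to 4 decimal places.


f*(y) = sup_x {y*x - a*x^2 - b*x} = sup_x {(y-b)*x - a*x^2}
FOC: (y - b) - 2a*x = 0 => x* = (y - b)/(2a)
x* = (0.629 + 4)/(2*1) = 2.3145
f*(0.629) = (y-b)^2/(4a) = (0.629 + 4)^2/(4*1)
= 21.4276/4 = 5.3569


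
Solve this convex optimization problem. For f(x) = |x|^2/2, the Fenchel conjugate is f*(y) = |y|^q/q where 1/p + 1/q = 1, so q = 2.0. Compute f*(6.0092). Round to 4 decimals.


The conjugate exponent q satisfies 1/p + 1/q = 1.
p = 2, so q = 2/(2 - 1) = 2.0
|y|^q = 6.0092^2.0 = 36.1105
f*(6.0092) = 36.1105 / 2.0 = 18.0552


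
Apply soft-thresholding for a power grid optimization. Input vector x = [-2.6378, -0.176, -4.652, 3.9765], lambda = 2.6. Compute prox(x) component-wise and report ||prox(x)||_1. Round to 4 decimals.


Soft-thresholding with lambda = 2.6:
prox(-2.6378) = sign(-2.6378)*max(|-2.6378| - 2.6, 0) = -0.0378
prox(-0.176) = sign(-0.176)*max(|-0.176| - 2.6, 0) = 0.0
prox(-4.652) = sign(-4.652)*max(|-4.652| - 2.6, 0) = -2.052
prox(3.9765) = sign(3.9765)*max(|3.9765| - 2.6, 0) = 1.3765
prox(x) = [-0.0378, 0.0, -2.052, 1.3765]
||prox(x)||_1 = 0.0378 + 0.0 + 2.052 + 1.3765 = 3.4663


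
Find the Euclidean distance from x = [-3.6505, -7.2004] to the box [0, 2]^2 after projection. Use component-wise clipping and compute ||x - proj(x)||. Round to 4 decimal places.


Project each component onto [0, 2].
clip(-3.6505) = 0.0, clip(-7.2004) = 0.0
Projection = [0.0, 0.0]
Squared diffs: [13.3262, 51.8458]
Distance = sqrt(65.172) = 8.0729


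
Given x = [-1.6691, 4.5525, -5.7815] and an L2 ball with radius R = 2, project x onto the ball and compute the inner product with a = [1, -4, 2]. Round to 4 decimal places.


Step 1: Compute ||x|| (intermediates to 6 decimals).
||x|| = sqrt((-1.6691)^2 + 4.5525^2 + (-5.7815)^2) = 7.545654
Step 2: Project.
Since ||x|| > R, scale = R/||x|| = 2/7.545654 = 0.265053, proj(x) = scale * x
proj(x) = [-0.4424, 1.206654, -1.532404]
Step 3: Dot product.
a^T * proj(x) = 1*(-0.4424) - 4*1.206654 + 2*(-1.532404) = -8.3338


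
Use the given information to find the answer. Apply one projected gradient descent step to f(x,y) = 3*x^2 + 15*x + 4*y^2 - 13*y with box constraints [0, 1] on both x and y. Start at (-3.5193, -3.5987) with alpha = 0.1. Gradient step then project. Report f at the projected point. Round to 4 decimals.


Step 1: Compute gradient at (-3.5193, -3.5987).
grad_x = 2*3*-3.5193 + 15 = -6.1158
grad_y = 2*4*-3.5987 - 13 = -41.7896
Step 2: Gradient step.
x_raw = -3.5193 - 0.1*-6.1158 = -2.9077
y_raw = -3.5987 - 0.1*-41.7896 = 0.5803
Step 3: Project onto [0, 1].
x_proj = clip(-2.9077) = 0.0
y_proj = clip(0.5803) = 0.5803
Step 4: Evaluate f.
f(0.0, 0.5803) = -6.1966


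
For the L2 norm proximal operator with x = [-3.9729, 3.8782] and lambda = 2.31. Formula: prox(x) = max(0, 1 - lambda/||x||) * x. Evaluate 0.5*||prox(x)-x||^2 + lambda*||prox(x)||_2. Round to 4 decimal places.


Step 1: Compute ||x||.
||x|| = 5.552
Step 2: Compute scaling factor.
scale = max(0, 1 - 2.31/5.552) = 0.5839
Step 3: prox(x) = [-2.3199, 2.2646]
||prox(x)|| = 3.242
Step 4: Proximal objective.
0.5*||prox-x||^2 = 2.6681
lambda*||prox|| = 7.489
Total = 10.157


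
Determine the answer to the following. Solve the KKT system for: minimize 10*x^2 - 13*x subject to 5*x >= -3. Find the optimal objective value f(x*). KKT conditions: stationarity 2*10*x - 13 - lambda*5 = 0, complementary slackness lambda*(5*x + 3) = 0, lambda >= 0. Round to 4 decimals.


Step 1: Try lambda = 0 (constraint inactive).
Stationarity: 2*10*x - 13 = 0
x* = 13/(2*10) = 0.65
Check constraint: 5*0.65 = 3.25 >= -3 -- satisfied.
Step 2: Compute optimal value.
f(x*) = 10*0.65^2 - 13*0.65 = -4.225


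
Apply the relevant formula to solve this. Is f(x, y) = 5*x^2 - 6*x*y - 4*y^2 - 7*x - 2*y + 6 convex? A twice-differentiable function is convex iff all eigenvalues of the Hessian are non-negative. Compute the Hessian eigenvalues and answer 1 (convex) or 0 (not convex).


The Hessian of f(x,y) = 5*x^2 - 6*x*y - 4*y^2 - 7*x - 2*y + 6 is:
H = [[10, -6], [-6, -8]]
Trace = 10 - 8 = 2
Determinant = 10*-8 - (-6)^2 = -116
Discriminant = (2)^2 - 4*-116 = 468.0
Eigenvalues: lambda_1 = -9.8167, lambda_2 = 11.8167
The function is not convex.

0


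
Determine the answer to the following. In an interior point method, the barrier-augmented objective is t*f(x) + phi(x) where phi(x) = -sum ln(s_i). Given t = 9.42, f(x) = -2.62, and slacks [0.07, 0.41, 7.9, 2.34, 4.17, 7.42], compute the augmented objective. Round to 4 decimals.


Step 1: Compute log-barrier.
ln values: [-2.6593, -0.8916, 2.0669, 0.8502, 1.4279, 2.0042]
phi = -(-2.6593 - 0.8916 + 2.0669 + 0.8502 + 1.4279 + 2.0042) = -2.7983
Step 2: Compute augmented objective.
t*f(x) = 9.42*-2.62 = -24.6804
Total = -24.6804 - 2.7983 = -27.4787


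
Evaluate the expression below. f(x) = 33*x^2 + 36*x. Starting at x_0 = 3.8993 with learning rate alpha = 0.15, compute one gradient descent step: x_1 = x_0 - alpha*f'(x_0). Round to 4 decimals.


We compute the gradient at x_0 and apply the update.
f'(x) = 66*x + 36
f'(3.8993) = 66*3.8993 + 36 = 293.3538
x_1 = 3.8993 - 0.15*293.3538 = -40.1038


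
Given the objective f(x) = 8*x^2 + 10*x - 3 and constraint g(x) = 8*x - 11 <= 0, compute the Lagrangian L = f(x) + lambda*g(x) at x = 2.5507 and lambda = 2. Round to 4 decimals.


Step 1: Evaluate f(x).
f(2.5507) = 8*2.5507^2 + 10*2.5507 - 3 = 74.5556
Step 2: Evaluate g(x).
g(2.5507) = 8*2.5507 - 11 = 9.4056
Step 3: Compute Lagrangian.
L = 74.5556 + 2*9.4056 = 93.3668


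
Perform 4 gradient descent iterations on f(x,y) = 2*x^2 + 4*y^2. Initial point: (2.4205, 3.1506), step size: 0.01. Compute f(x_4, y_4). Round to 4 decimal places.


Gradient descent on f(x,y) = 2*x^2 + 4*y^2.
Starting point: (2.4205, 3.1506), alpha = 0.01
Step 1: grad_x = 2*2*2.4205 = 9.682, grad_y = 2*4*3.1506 = 25.2048
  x_1 = 2.4205 - 0.01*9.682 = 2.3237
  y_1 = 3.1506 - 0.01*25.2048 = 2.8986
Step 2: grad_x = 2*2*2.3237 = 9.2947, grad_y = 2*4*2.8986 = 23.1884
  x_2 = 2.3237 - 0.01*9.2947 = 2.2307
  y_2 = 2.8986 - 0.01*23.1884 = 2.6667
Step 3: grad_x = 2*2*2.2307 = 8.9229, grad_y = 2*4*2.6667 = 21.3333
  x_3 = 2.2307 - 0.01*8.9229 = 2.1415
  y_3 = 2.6667 - 0.01*21.3333 = 2.4533
Step 4: grad_x = 2*2*2.1415 = 8.566, grad_y = 2*4*2.4533 = 19.6267
  x_4 = 2.1415 - 0.01*8.566 = 2.0558
  y_4 = 2.4533 - 0.01*19.6267 = 2.2571
f(2.0558, 2.2571) = 2*2.0558^2 + 4*2.2571^2 = 28.8304


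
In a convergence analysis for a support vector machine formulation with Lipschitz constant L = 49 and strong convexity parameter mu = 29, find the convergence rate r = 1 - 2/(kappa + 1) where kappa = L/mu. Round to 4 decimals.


Step 1: Compute the condition number.
kappa = L/mu = 49/29 = 1.6897
Step 2: Compute the convergence rate.
r = 1 - 2/(kappa + 1) = 1 - 2*mu/(L + mu) = (L - mu)/(L + mu) = 20/78 = 0.2564


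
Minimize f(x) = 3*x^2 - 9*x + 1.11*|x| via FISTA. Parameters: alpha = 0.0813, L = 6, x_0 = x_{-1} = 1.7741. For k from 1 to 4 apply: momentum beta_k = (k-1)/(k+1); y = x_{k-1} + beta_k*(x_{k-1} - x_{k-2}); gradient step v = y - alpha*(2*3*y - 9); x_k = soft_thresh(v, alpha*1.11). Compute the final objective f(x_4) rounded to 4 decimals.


FISTA on f(x) = 3*x^2 - 9*x + 1.11*|x|
L = 6, alpha = 0.0813
Iteration 1: beta = 0.0, y = 1.7741 + 0.0*(1.7741 - 1.7741) = 1.7741
  grad(y) = 1.6446, v = y - alpha*grad = 1.6404
  prox(v) = soft_thresh(1.6404, 0.0902) = 1.5502
Iteration 2: beta = 0.3333, y = 1.5502 + 0.3333*(1.5502 - 1.7741) = 1.4755
  grad(y) = -0.147, v = y - alpha*grad = 1.4875
  prox(v) = soft_thresh(1.4875, 0.0902) = 1.3972
Iteration 3: beta = 0.5, y = 1.3972 + 0.5*(1.3972 - 1.5502) = 1.3207
  grad(y) = -1.0756, v = y - alpha*grad = 1.4082
  prox(v) = soft_thresh(1.4082, 0.0902) = 1.3179
Iteration 4: beta = 0.6, y = 1.3179 + 0.6*(1.3179 - 1.3972) = 1.2704
  grad(y) = -1.3777, v = y - alpha*grad = 1.3824
  prox(v) = soft_thresh(1.3824, 0.0902) = 1.2921
f(x_4) = 3*1.2921^2 - 9*1.2921 + 1.11*|1.2921| = -5.1861


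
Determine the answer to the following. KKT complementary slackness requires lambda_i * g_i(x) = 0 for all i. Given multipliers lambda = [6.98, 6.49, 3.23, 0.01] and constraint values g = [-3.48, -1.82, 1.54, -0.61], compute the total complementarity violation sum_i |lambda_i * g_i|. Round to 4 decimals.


KKT complementary slackness check:
lambda_1 * g_1 = 6.98 * -3.48 = -24.2904
lambda_2 * g_2 = 6.49 * -1.82 = -11.8118
lambda_3 * g_3 = 3.23 * 1.54 = 4.9742
lambda_4 * g_4 = 0.01 * -0.61 = -0.0061
Total violation = 24.2904 + 11.8118 + 4.9742 + 0.0061 = 41.0825


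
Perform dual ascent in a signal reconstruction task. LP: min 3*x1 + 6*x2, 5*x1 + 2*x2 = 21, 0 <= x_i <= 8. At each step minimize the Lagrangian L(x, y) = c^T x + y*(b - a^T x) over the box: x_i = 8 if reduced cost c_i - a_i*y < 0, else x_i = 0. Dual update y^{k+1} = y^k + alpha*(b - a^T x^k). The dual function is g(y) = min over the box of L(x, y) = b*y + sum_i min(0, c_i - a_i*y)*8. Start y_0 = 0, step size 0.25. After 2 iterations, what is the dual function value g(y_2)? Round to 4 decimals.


Dual ascent for LP: min 3*x1 + 6*x2, 5*x1 + 2*x2 = 21, 0 <= x_i <= 8
Step 1: y^k = 0.0, reduced costs: (3.0, 6.0)
  x^k = (0.0, 0.0), subgradient = b - a^T x = 21.0
  y^{k+1} = 0.0 + 0.25*21.0 = 5.25
Step 2: y^k = 5.25, reduced costs: (-23.25, -4.5)
  x^k = (8.0, 8.0), subgradient = b - a^T x = -35.0
  y^{k+1} = 5.25 + 0.25*-35.0 = -3.5
Dual objective at y_2 = -3.5: reduced costs (20.5, 13.0), box minimizer x = (0.0, 0.0)
g(y_2) = b*y + (c1 - a1*y)*x1 + (c2 - a2*y)*x2 = 21*(-3.5) + 20.5*0.0 + 13.0*0.0 = -73.5 + 0.0 + 0.0 = -73.5


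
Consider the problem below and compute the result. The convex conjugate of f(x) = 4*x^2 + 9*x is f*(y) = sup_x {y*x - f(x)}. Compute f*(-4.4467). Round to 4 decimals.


f*(y) = sup_x {y*x - a*x^2 - b*x} = sup_x {(y-b)*x - a*x^2}
FOC: (y - b) - 2a*x = 0 => x* = (y - b)/(2a)
x* = (-4.4467 - 9)/(2*4) = -1.6808
f*(-4.4467) = (y-b)^2/(4a) = (-4.4467 - 9)^2/(4*4)
= 180.8137/16 = 11.3009


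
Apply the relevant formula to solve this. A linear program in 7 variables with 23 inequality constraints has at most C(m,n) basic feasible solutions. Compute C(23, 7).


Each vertex corresponds to some choice of n active constraints out of m, so the number of vertices is at most C(m, n) = m! / (n!(m-n)!).
m = 23, n = 7
Numerator: 23 * 22 * 21 * 20 * 19 * 18 * 17
Denominator: 7! = 5040
C(23, 7) = 245157


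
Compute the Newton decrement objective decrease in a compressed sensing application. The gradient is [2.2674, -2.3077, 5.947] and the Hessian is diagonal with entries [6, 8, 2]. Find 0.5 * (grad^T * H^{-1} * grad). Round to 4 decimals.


Step 1: H is diagonal, so H^(-1) * g = [0.3779, -0.2885, 2.9735].
Step 2: g^T H^(-1) g = sum_i g_i^2 / H_ii
  = (2.2674)^2/6 + (-2.3077)^2/8 + (5.947)^2/2
  = 0.8569 + 0.6657 + 17.6834 = 19.2059
Step 3: Objective decrease = 0.5 * g^T H^(-1) g = 9.603


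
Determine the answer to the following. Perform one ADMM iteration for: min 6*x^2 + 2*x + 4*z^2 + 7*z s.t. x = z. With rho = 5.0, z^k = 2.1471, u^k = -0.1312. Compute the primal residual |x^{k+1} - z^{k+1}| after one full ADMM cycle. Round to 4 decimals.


ADMM iteration with rho = 5.0, z^k = 2.1471, u^k = -0.1312
Step 1: x-update.
Minimize 6*x^2 + 2*x + (5.0/2)*(x - 2.1471 - 0.1312)^2
FOC: (2*6 + 5.0)*x = -2 + 5.0*(2.1471 + 0.1312)
x^{k+1} = 0.5524
Step 2: z-update.
Minimize 4*z^2 + 7*z + (5.0/2)*(0.5524 - z - 0.1312)^2
FOC: (2*4 + 5.0)*z = -7 + 5.0*(0.5524 - 0.1312)
z^{k+1} = -0.3764
Step 3: u-update.
u^{k+1} = -0.1312 + 0.5524 + 0.3764 = 0.7977
Step 4: Primal residual = |0.5524 + 0.3764| = 0.9289


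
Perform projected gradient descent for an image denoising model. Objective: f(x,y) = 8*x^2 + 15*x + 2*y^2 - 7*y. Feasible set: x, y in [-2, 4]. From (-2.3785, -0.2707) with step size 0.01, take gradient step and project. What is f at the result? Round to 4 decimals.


Step 1: Compute gradient at (-2.3785, -0.2707).
grad_x = 2*8*-2.3785 + 15 = -23.056
grad_y = 2*2*-0.2707 - 7 = -8.0828
Step 2: Gradient step.
x_raw = -2.3785 - 0.01*-23.056 = -2.1479
y_raw = -0.2707 - 0.01*-8.0828 = -0.1899
Step 3: Project onto [-2, 4].
x_proj = clip(-2.1479) = -2.0
y_proj = clip(-0.1899) = -0.1899
Step 4: Evaluate f.
f(-2.0, -0.1899) = 3.4012


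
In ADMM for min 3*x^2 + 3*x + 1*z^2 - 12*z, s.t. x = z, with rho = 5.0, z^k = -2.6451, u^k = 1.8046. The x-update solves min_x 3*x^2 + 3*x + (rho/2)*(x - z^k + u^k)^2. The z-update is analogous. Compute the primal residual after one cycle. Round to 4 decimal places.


ADMM iteration with rho = 5.0, z^k = -2.6451, u^k = 1.8046
Step 1: x-update.
Minimize 3*x^2 + 3*x + (5.0/2)*(x + 2.6451 + 1.8046)^2
FOC: (2*3 + 5.0)*x = -3 + 5.0*(-2.6451 - 1.8046)
x^{k+1} = -2.2953
Step 2: z-update.
Minimize 1*z^2 - 12*z + (5.0/2)*(-2.2953 - z + 1.8046)^2
FOC: (2*1 + 5.0)*z = 12 + 5.0*(-2.2953 + 1.8046)
z^{k+1} = 1.3638
Step 3: u-update.
u^{k+1} = 1.8046 - 2.2953 - 1.3638 = -1.8545
Step 4: Primal residual = |-2.2953 - 1.3638| = 3.6591
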